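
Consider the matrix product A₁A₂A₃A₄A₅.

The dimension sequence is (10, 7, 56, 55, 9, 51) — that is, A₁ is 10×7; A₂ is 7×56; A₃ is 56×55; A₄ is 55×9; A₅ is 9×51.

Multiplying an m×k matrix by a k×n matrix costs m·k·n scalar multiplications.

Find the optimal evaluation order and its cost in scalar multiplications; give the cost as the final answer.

Adjacent pairs: A₁A₂ = 10·7·56 = 3920; A₂A₃ = 7·56·55 = 21560; A₃A₄ = 56·55·9 = 27720; A₄A₅ = 55·9·51 = 25245.
Length 3: A₁..A₃: k=1: 0+21560+10·7·55=25410; k=2: 3920+0+10·56·55=34720 → min 25410 | A₂..A₄: k=2: 0+27720+7·56·9=31248; k=3: 21560+0+7·55·9=25025 → min 25025 | A₃..A₅: k=3: 0+25245+56·55·51=182325; k=4: 27720+0+56·9·51=53424 → min 53424.
Length 4: A₁..A₄: k=1: 0+25025+10·7·9=25655; k=2: 3920+27720+10·56·9=36680; k=3: 25410+0+10·55·9=30360 → min 25655 | A₂..A₅: k=2: 0+53424+7·56·51=73416; k=3: 21560+25245+7·55·51=66440; k=4: 25025+0+7·9·51=28238 → min 28238.
Length 5: A₁..A₅: k=1: 0+28238+10·7·51=31808; k=2: 3920+53424+10·56·51=85904; k=3: 25410+25245+10·55·51=78705; k=4: 25655+0+10·9·51=30245 → min 30245.
Optimal parenthesization: ((A₁((A₂A₃)A₄))A₅) with cost 30245.

30245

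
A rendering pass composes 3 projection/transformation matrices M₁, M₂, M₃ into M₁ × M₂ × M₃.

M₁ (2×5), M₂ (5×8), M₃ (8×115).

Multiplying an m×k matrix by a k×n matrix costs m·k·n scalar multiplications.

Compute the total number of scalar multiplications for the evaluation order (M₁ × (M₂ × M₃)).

5750

(M₂ × M₃): 5×8 by 8×115 → 5×115, cost 5·8·115 = 4600
(M₁ × (M₂ × M₃)): 2×5 by 5×115 → 2×115, cost 2·5·115 = 1150; cumulative 5750
Total: 5750 scalar multiplications.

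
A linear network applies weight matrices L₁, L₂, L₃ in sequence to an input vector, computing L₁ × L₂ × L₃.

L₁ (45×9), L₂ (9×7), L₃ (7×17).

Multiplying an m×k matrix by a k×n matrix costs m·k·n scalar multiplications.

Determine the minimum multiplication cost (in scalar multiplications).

7956

Order (L₁ × (L₂ × L₃)): (L₂ × L₃): 9×7 by 7×17 → 9×17, cost 9·7·17 = 1071; (L₁ × (L₂ × L₃)): 45×9 by 9×17 → 45×17, cost 45·9·17 = 6885; cumulative 7956. Total 7956.
Order ((L₁ × L₂) × L₃): (L₁ × L₂): 45×9 by 9×7 → 45×7, cost 45·9·7 = 2835; ((L₁ × L₂) × L₃): 45×7 by 7×17 → 45×17, cost 45·7·17 = 5355; cumulative 8190. Total 8190.
Minimum: 7956.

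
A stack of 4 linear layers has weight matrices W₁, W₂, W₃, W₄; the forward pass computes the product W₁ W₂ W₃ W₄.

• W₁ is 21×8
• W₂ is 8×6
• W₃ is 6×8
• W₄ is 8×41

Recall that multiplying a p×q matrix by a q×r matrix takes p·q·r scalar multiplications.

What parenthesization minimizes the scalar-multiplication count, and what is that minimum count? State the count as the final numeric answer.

8142

Adjacent pairs: W₁W₂ = 21·8·6 = 1008; W₂W₃ = 8·6·8 = 384; W₃W₄ = 6·8·41 = 1968.
Length 3: W₁..W₃: k=1: 0+384+21·8·8=1728; k=2: 1008+0+21·6·8=2016 → min 1728 | W₂..W₄: k=2: 0+1968+8·6·41=3936; k=3: 384+0+8·8·41=3008 → min 3008.
Length 4: W₁..W₄: k=1: 0+3008+21·8·41=9896; k=2: 1008+1968+21·6·41=8142; k=3: 1728+0+21·8·41=8616 → min 8142.
Optimal parenthesization: ((W₁ W₂) (W₃ W₄)) with cost 8142.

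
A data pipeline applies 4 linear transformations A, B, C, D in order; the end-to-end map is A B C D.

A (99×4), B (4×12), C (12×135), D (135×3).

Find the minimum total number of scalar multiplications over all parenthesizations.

6192

Adjacent pairs: AB = 99·4·12 = 4752; BC = 4·12·135 = 6480; CD = 12·135·3 = 4860.
Length 3: A..C: k=1: 0+6480+99·4·135=59940; k=2: 4752+0+99·12·135=165132 → min 59940 | B..D: k=2: 0+4860+4·12·3=5004; k=3: 6480+0+4·135·3=8100 → min 5004.
Length 4: A..D: k=1: 0+5004+99·4·3=6192; k=2: 4752+4860+99·12·3=13176; k=3: 59940+0+99·135·3=100035 → min 6192.
Optimal order: (A (B (C D))) with cost 6192.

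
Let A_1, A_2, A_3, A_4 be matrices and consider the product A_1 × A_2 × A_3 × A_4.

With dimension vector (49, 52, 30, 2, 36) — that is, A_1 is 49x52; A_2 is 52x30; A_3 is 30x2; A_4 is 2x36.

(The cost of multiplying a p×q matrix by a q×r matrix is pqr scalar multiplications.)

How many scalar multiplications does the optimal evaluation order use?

Adjacent pairs: A_1A_2 = 49·52·30 = 76440; A_2A_3 = 52·30·2 = 3120; A_3A_4 = 30·2·36 = 2160.
Length 3: A_1..A_3: k=1: 0+3120+49·52·2=8216; k=2: 76440+0+49·30·2=79380 → min 8216 | A_2..A_4: k=2: 0+2160+52·30·36=58320; k=3: 3120+0+52·2·36=6864 → min 6864.
Length 4: A_1..A_4: k=1: 0+6864+49·52·36=98592; k=2: 76440+2160+49·30·36=131520; k=3: 8216+0+49·2·36=11744 → min 11744.
Optimal order: ((A_1 × (A_2 × A_3)) × A_4) with cost 11744.

11744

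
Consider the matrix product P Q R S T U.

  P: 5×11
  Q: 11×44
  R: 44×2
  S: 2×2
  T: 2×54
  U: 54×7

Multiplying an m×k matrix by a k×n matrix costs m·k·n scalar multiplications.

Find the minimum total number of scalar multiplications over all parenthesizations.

Adjacent pairs: PQ = 5·11·44 = 2420; QR = 11·44·2 = 968; RS = 44·2·2 = 176; ST = 2·2·54 = 216; TU = 2·54·7 = 756.
Length 3: P..R: k=1: 0+968+5·11·2=1078; k=2: 2420+0+5·44·2=2860 → min 1078 | Q..S: k=2: 0+176+11·44·2=1144; k=3: 968+0+11·2·2=1012 → min 1012 | R..T: k=3: 0+216+44·2·54=4968; k=4: 176+0+44·2·54=4928 → min 4928 | S..U: k=4: 0+756+2·2·7=784; k=5: 216+0+2·54·7=972 → min 784.
Length 4: P..S: k=1: 0+1012+5·11·2=1122; k=2: 2420+176+5·44·2=3036; k=3: 1078+0+5·2·2=1098 → min 1098 | Q..T: k=2: 0+4928+11·44·54=31064; k=3: 968+216+11·2·54=2372; k=4: 1012+0+11·2·54=2200 → min 2200 | R..U: k=3: 0+784+44·2·7=1400; k=4: 176+756+44·2·7=1548; k=5: 4928+0+44·54·7=21560 → min 1400.
Length 5: P..T: k=1: 0+2200+5·11·54=5170; k=2: 2420+4928+5·44·54=19228; k=3: 1078+216+5·2·54=1834; k=4: 1098+0+5·2·54=1638 → min 1638 | Q..U: k=2: 0+1400+11·44·7=4788; k=3: 968+784+11·2·7=1906; k=4: 1012+756+11·2·7=1922; k=5: 2200+0+11·54·7=6358 → min 1906.
Length 6: P..U: k=1: 0+1906+5·11·7=2291; k=2: 2420+1400+5·44·7=5360; k=3: 1078+784+5·2·7=1932; k=4: 1098+756+5·2·7=1924; k=5: 1638+0+5·54·7=3528 → min 1924.
Optimal order: (((P (Q R)) S) (T U)) with cost 1924.

1924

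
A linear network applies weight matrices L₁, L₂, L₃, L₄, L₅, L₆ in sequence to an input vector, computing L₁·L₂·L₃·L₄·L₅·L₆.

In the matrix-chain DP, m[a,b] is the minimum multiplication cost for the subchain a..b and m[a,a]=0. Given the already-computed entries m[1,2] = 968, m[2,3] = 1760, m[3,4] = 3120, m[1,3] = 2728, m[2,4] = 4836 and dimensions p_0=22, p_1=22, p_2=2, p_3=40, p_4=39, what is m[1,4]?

m[1,4] = min over k∈[1,3] of m[1,k]+m[k+1,4]+p_{0}·p_k·p_{4}.
k=1: 0 + 4836 + 22·22·39 = 23712; k=2: 968 + 3120 + 22·2·39 = 5804; k=3: 2728 + 0 + 22·40·39 = 37048.
Minimum: 5804 at k=2.

5804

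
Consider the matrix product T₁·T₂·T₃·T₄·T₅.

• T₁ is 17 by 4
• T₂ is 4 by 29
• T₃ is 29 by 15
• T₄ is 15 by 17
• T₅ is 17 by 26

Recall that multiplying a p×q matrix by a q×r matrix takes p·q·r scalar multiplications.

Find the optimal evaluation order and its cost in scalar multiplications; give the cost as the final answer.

6296

Adjacent pairs: T₁T₂ = 17·4·29 = 1972; T₂T₃ = 4·29·15 = 1740; T₃T₄ = 29·15·17 = 7395; T₄T₅ = 15·17·26 = 6630.
Length 3: T₁..T₃: k=1: 0+1740+17·4·15=2760; k=2: 1972+0+17·29·15=9367 → min 2760 | T₂..T₄: k=2: 0+7395+4·29·17=9367; k=3: 1740+0+4·15·17=2760 → min 2760 | T₃..T₅: k=3: 0+6630+29·15·26=17940; k=4: 7395+0+29·17·26=20213 → min 17940.
Length 4: T₁..T₄: k=1: 0+2760+17·4·17=3916; k=2: 1972+7395+17·29·17=17748; k=3: 2760+0+17·15·17=7095 → min 3916 | T₂..T₅: k=2: 0+17940+4·29·26=20956; k=3: 1740+6630+4·15·26=9930; k=4: 2760+0+4·17·26=4528 → min 4528.
Length 5: T₁..T₅: k=1: 0+4528+17·4·26=6296; k=2: 1972+17940+17·29·26=32730; k=3: 2760+6630+17·15·26=16020; k=4: 3916+0+17·17·26=11430 → min 6296.
Optimal parenthesization: (T₁·(((T₂·T₃)·T₄)·T₅)) with cost 6296.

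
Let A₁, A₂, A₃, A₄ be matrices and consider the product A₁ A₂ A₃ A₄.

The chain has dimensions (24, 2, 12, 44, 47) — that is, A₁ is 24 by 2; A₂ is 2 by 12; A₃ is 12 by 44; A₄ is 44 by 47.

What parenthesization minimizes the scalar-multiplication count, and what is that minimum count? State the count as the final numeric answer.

Adjacent pairs: A₁A₂ = 24·2·12 = 576; A₂A₃ = 2·12·44 = 1056; A₃A₄ = 12·44·47 = 24816.
Length 3: A₁..A₃: k=1: 0+1056+24·2·44=3168; k=2: 576+0+24·12·44=13248 → min 3168 | A₂..A₄: k=2: 0+24816+2·12·47=25944; k=3: 1056+0+2·44·47=5192 → min 5192.
Length 4: A₁..A₄: k=1: 0+5192+24·2·47=7448; k=2: 576+24816+24·12·47=38928; k=3: 3168+0+24·44·47=52800 → min 7448.
Optimal parenthesization: (A₁ ((A₂ A₃) A₄)) with cost 7448.

7448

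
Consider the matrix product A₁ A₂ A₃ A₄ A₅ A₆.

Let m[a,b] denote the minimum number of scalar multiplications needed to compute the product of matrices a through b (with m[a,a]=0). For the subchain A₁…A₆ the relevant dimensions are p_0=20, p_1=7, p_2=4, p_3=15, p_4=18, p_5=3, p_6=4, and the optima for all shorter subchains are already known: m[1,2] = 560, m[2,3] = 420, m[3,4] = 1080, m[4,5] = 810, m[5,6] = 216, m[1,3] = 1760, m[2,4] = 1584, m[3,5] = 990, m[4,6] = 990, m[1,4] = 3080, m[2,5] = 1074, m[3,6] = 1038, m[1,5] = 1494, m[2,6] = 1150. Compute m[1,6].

1710

m[1,6] = min over k∈[1,5] of m[1,k]+m[k+1,6]+p_{0}·p_k·p_{6}.
k=1: 0 + 1150 + 20·7·4 = 1710; k=2: 560 + 1038 + 20·4·4 = 1918; k=3: 1760 + 990 + 20·15·4 = 3950; k=4: 3080 + 216 + 20·18·4 = 4736; k=5: 1494 + 0 + 20·3·4 = 1734.
Minimum: 1710 at k=1.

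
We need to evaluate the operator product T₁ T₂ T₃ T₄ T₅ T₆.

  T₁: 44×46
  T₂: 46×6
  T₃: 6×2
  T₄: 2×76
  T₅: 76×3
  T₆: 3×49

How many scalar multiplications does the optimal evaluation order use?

9662

Adjacent pairs: T₁T₂ = 44·46·6 = 12144; T₂T₃ = 46·6·2 = 552; T₃T₄ = 6·2·76 = 912; T₄T₅ = 2·76·3 = 456; T₅T₆ = 76·3·49 = 11172.
Length 3: T₁..T₃: k=1: 0+552+44·46·2=4600; k=2: 12144+0+44·6·2=12672 → min 4600 | T₂..T₄: k=2: 0+912+46·6·76=21888; k=3: 552+0+46·2·76=7544 → min 7544 | T₃..T₅: k=3: 0+456+6·2·3=492; k=4: 912+0+6·76·3=2280 → min 492 | T₄..T₆: k=4: 0+11172+2·76·49=18620; k=5: 456+0+2·3·49=750 → min 750.
Length 4: T₁..T₄: k=1: 0+7544+44·46·76=161368; k=2: 12144+912+44·6·76=33120; k=3: 4600+0+44·2·76=11288 → min 11288 | T₂..T₅: k=2: 0+492+46·6·3=1320; k=3: 552+456+46·2·3=1284; k=4: 7544+0+46·76·3=18032 → min 1284 | T₃..T₆: k=3: 0+750+6·2·49=1338; k=4: 912+11172+6·76·49=34428; k=5: 492+0+6·3·49=1374 → min 1338.
Length 5: T₁..T₅: k=1: 0+1284+44·46·3=7356; k=2: 12144+492+44·6·3=13428; k=3: 4600+456+44·2·3=5320; k=4: 11288+0+44·76·3=21320 → min 5320 | T₂..T₆: k=2: 0+1338+46·6·49=14862; k=3: 552+750+46·2·49=5810; k=4: 7544+11172+46·76·49=190020; k=5: 1284+0+46·3·49=8046 → min 5810.
Length 6: T₁..T₆: k=1: 0+5810+44·46·49=104986; k=2: 12144+1338+44·6·49=26418; k=3: 4600+750+44·2·49=9662; k=4: 11288+11172+44·76·49=186316; k=5: 5320+0+44·3·49=11788 → min 9662.
Optimal order: ((T₁ (T₂ T₃)) ((T₄ T₅) T₆)) with cost 9662.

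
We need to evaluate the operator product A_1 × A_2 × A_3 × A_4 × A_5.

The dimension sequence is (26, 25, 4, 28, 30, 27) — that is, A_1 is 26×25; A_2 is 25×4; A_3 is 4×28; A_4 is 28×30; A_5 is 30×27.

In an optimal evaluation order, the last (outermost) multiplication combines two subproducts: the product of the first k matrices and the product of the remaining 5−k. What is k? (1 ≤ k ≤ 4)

2

Adjacent pairs: A_1A_2 = 26·25·4 = 2600; A_2A_3 = 25·4·28 = 2800; A_3A_4 = 4·28·30 = 3360; A_4A_5 = 28·30·27 = 22680.
Length 3: A_1..A_3: k=1: 0+2800+26·25·28=21000; k=2: 2600+0+26·4·28=5512 → min 5512 | A_2..A_4: k=2: 0+3360+25·4·30=6360; k=3: 2800+0+25·28·30=23800 → min 6360 | A_3..A_5: k=3: 0+22680+4·28·27=25704; k=4: 3360+0+4·30·27=6600 → min 6600.
Length 4: A_1..A_4: k=1: 0+6360+26·25·30=25860; k=2: 2600+3360+26·4·30=9080; k=3: 5512+0+26·28·30=27352 → min 9080 | A_2..A_5: k=2: 0+6600+25·4·27=9300; k=3: 2800+22680+25·28·27=44380; k=4: 6360+0+25·30·27=26610 → min 9300.
Top-level splits: k=1: (A_1..A_1)·(A_2..A_5) → 0+9300+26·25·27 = 26850; k=2: (A_1..A_2)·(A_3..A_5) → 2600+6600+26·4·27 = 12008; k=3: (A_1..A_3)·(A_4..A_5) → 5512+22680+26·28·27 = 47848; k=4: (A_1..A_4)·(A_5..A_5) → 9080+0+26·30·27 = 30140.
Best split is after A_2, i.e. k = 2.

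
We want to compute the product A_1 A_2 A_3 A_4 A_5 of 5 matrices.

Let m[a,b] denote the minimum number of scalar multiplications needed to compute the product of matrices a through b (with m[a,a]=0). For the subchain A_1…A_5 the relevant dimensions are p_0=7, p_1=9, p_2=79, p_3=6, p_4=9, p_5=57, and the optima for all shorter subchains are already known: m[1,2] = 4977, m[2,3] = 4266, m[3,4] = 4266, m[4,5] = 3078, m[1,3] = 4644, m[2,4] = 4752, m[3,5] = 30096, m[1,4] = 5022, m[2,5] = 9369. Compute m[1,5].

m[1,5] = min over k∈[1,4] of m[1,k]+m[k+1,5]+p_{0}·p_k·p_{5}.
k=1: 0 + 9369 + 7·9·57 = 12960; k=2: 4977 + 30096 + 7·79·57 = 66594; k=3: 4644 + 3078 + 7·6·57 = 10116; k=4: 5022 + 0 + 7·9·57 = 8613.
Minimum: 8613 at k=4.

8613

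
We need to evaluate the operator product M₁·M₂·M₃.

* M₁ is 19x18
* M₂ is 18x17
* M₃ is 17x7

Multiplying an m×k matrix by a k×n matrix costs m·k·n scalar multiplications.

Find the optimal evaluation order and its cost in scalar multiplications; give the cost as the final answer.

(M₁·(M₂·M₃)): cost 4536.
((M₁·M₂)·M₃): cost 8075.
Optimal: (M₁·(M₂·M₃)) with cost 4536.

4536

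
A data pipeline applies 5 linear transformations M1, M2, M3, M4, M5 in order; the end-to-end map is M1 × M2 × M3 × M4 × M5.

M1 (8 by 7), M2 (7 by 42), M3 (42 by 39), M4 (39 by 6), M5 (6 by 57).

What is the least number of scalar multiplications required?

Adjacent pairs: M1M2 = 8·7·42 = 2352; M2M3 = 7·42·39 = 11466; M3M4 = 42·39·6 = 9828; M4M5 = 39·6·57 = 13338.
Length 3: M1..M3: k=1: 0+11466+8·7·39=13650; k=2: 2352+0+8·42·39=15456 → min 13650 | M2..M4: k=2: 0+9828+7·42·6=11592; k=3: 11466+0+7·39·6=13104 → min 11592 | M3..M5: k=3: 0+13338+42·39·57=106704; k=4: 9828+0+42·6·57=24192 → min 24192.
Length 4: M1..M4: k=1: 0+11592+8·7·6=11928; k=2: 2352+9828+8·42·6=14196; k=3: 13650+0+8·39·6=15522 → min 11928 | M2..M5: k=2: 0+24192+7·42·57=40950; k=3: 11466+13338+7·39·57=40365; k=4: 11592+0+7·6·57=13986 → min 13986.
Length 5: M1..M5: k=1: 0+13986+8·7·57=17178; k=2: 2352+24192+8·42·57=45696; k=3: 13650+13338+8·39·57=44772; k=4: 11928+0+8·6·57=14664 → min 14664.
Optimal order: ((M1 × (M2 × (M3 × M4))) × M5) with cost 14664.

14664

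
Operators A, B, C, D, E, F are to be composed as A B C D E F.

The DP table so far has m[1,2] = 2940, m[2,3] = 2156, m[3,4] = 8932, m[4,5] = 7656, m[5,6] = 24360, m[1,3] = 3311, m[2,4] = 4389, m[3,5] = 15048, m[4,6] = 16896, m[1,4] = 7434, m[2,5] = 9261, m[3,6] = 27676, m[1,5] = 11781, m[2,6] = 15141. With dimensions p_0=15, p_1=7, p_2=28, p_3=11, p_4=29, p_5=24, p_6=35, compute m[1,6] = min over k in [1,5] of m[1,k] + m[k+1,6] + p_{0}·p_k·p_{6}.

m[1,6] = min over k∈[1,5] of m[1,k]+m[k+1,6]+p_{0}·p_k·p_{6}.
k=1: 0 + 15141 + 15·7·35 = 18816; k=2: 2940 + 27676 + 15·28·35 = 45316; k=3: 3311 + 16896 + 15·11·35 = 25982; k=4: 7434 + 24360 + 15·29·35 = 47019; k=5: 11781 + 0 + 15·24·35 = 24381.
Minimum: 18816 at k=1.

18816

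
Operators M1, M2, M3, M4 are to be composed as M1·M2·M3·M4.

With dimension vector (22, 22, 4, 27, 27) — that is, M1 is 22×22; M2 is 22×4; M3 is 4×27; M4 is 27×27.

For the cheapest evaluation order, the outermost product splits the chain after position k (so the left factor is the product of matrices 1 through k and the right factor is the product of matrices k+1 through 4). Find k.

2

Adjacent pairs: M1M2 = 22·22·4 = 1936; M2M3 = 22·4·27 = 2376; M3M4 = 4·27·27 = 2916.
Length 3: M1..M3: k=1: 0+2376+22·22·27=15444; k=2: 1936+0+22·4·27=4312 → min 4312 | M2..M4: k=2: 0+2916+22·4·27=5292; k=3: 2376+0+22·27·27=18414 → min 5292.
Top-level splits: k=1: (M1..M1)·(M2..M4) → 0+5292+22·22·27 = 18360; k=2: (M1..M2)·(M3..M4) → 1936+2916+22·4·27 = 7228; k=3: (M1..M3)·(M4..M4) → 4312+0+22·27·27 = 20350.
Best split is after M2, i.e. k = 2.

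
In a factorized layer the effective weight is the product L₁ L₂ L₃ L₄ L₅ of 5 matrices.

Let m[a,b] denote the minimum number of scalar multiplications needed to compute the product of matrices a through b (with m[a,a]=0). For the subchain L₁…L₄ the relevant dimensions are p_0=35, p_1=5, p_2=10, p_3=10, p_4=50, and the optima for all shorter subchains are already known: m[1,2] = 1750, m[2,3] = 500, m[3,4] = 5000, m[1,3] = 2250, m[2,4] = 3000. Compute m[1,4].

m[1,4] = min over k∈[1,3] of m[1,k]+m[k+1,4]+p_{0}·p_k·p_{4}.
k=1: 0 + 3000 + 35·5·50 = 11750; k=2: 1750 + 5000 + 35·10·50 = 24250; k=3: 2250 + 0 + 35·10·50 = 19750.
Minimum: 11750 at k=1.

11750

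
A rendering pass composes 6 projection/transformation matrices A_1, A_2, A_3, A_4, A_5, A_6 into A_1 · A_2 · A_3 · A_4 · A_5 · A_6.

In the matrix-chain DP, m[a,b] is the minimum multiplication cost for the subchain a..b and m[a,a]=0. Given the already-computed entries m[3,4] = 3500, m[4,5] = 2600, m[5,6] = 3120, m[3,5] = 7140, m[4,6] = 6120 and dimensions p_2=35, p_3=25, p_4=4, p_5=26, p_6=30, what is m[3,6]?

m[3,6] = min over k∈[3,5] of m[3,k]+m[k+1,6]+p_{2}·p_k·p_{6}.
k=3: 0 + 6120 + 35·25·30 = 32370; k=4: 3500 + 3120 + 35·4·30 = 10820; k=5: 7140 + 0 + 35·26·30 = 34440.
Minimum: 10820 at k=4.

10820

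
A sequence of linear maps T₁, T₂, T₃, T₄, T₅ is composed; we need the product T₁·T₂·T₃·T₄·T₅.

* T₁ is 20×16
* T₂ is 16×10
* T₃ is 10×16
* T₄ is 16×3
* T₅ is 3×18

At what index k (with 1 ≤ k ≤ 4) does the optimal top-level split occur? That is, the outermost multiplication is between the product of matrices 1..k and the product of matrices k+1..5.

4

Adjacent pairs: T₁T₂ = 20·16·10 = 3200; T₂T₃ = 16·10·16 = 2560; T₃T₄ = 10·16·3 = 480; T₄T₅ = 16·3·18 = 864.
Length 3: T₁..T₃: k=1: 0+2560+20·16·16=7680; k=2: 3200+0+20·10·16=6400 → min 6400 | T₂..T₄: k=2: 0+480+16·10·3=960; k=3: 2560+0+16·16·3=3328 → min 960 | T₃..T₅: k=3: 0+864+10·16·18=3744; k=4: 480+0+10·3·18=1020 → min 1020.
Length 4: T₁..T₄: k=1: 0+960+20·16·3=1920; k=2: 3200+480+20·10·3=4280; k=3: 6400+0+20·16·3=7360 → min 1920 | T₂..T₅: k=2: 0+1020+16·10·18=3900; k=3: 2560+864+16·16·18=8032; k=4: 960+0+16·3·18=1824 → min 1824.
Top-level splits: k=1: (T₁..T₁)·(T₂..T₅) → 0+1824+20·16·18 = 7584; k=2: (T₁..T₂)·(T₃..T₅) → 3200+1020+20·10·18 = 7820; k=3: (T₁..T₃)·(T₄..T₅) → 6400+864+20·16·18 = 13024; k=4: (T₁..T₄)·(T₅..T₅) → 1920+0+20·3·18 = 3000.
Best split is after T₄, i.e. k = 4.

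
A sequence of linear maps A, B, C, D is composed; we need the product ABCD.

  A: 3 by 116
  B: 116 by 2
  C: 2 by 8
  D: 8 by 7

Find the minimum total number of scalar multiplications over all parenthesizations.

850

Adjacent pairs: AB = 3·116·2 = 696; BC = 116·2·8 = 1856; CD = 2·8·7 = 112.
Length 3: A..C: k=1: 0+1856+3·116·8=4640; k=2: 696+0+3·2·8=744 → min 744 | B..D: k=2: 0+112+116·2·7=1736; k=3: 1856+0+116·8·7=8352 → min 1736.
Length 4: A..D: k=1: 0+1736+3·116·7=4172; k=2: 696+112+3·2·7=850; k=3: 744+0+3·8·7=912 → min 850.
Optimal order: ((AB)(CD)) with cost 850.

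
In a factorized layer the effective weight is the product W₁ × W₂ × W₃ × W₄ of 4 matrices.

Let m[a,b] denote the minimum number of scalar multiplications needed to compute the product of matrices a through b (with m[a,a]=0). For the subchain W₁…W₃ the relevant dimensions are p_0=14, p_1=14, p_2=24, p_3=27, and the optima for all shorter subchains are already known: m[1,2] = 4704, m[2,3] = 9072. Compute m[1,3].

13776

m[1,3] = min over k∈[1,2] of m[1,k]+m[k+1,3]+p_{0}·p_k·p_{3}.
k=1: 0 + 9072 + 14·14·27 = 14364; k=2: 4704 + 0 + 14·24·27 = 13776.
Minimum: 13776 at k=2.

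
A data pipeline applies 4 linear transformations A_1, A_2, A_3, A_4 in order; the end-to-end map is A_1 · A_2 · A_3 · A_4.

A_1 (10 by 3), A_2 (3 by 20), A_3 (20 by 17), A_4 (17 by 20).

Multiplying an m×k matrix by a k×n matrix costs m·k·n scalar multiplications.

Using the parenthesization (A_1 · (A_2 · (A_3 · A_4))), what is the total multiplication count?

8600

(A_3 · A_4): 20×17 by 17×20 → 20×20, cost 20·17·20 = 6800
(A_2 · (A_3 · A_4)): 3×20 by 20×20 → 3×20, cost 3·20·20 = 1200; cumulative 8000
(A_1 · (A_2 · (A_3 · A_4))): 10×3 by 3×20 → 10×20, cost 10·3·20 = 600; cumulative 8600
Total: 8600 scalar multiplications.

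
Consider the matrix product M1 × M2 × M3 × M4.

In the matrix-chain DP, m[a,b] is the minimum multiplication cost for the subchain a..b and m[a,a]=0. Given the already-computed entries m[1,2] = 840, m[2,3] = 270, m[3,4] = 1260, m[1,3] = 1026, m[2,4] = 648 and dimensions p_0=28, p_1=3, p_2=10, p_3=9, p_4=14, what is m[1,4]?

m[1,4] = min over k∈[1,3] of m[1,k]+m[k+1,4]+p_{0}·p_k·p_{4}.
k=1: 0 + 648 + 28·3·14 = 1824; k=2: 840 + 1260 + 28·10·14 = 6020; k=3: 1026 + 0 + 28·9·14 = 4554.
Minimum: 1824 at k=1.

1824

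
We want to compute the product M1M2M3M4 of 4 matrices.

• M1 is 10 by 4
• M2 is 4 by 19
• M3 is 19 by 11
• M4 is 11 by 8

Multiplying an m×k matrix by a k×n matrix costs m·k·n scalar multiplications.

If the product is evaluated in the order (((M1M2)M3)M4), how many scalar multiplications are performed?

3730

(M1M2): 10×4 by 4×19 → 10×19, cost 10·4·19 = 760
((M1M2)M3): 10×19 by 19×11 → 10×11, cost 10·19·11 = 2090; cumulative 2850
(((M1M2)M3)M4): 10×11 by 11×8 → 10×8, cost 10·11·8 = 880; cumulative 3730
Total: 3730 scalar multiplications.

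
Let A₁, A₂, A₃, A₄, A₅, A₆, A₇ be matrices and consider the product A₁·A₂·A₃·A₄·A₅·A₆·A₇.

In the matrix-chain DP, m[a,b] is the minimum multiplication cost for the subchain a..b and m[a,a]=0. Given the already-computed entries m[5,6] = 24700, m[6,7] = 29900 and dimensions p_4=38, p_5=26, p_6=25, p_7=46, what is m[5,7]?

m[5,7] = min over k∈[5,6] of m[5,k]+m[k+1,7]+p_{4}·p_k·p_{7}.
k=5: 0 + 29900 + 38·26·46 = 75348; k=6: 24700 + 0 + 38·25·46 = 68400.
Minimum: 68400 at k=6.

68400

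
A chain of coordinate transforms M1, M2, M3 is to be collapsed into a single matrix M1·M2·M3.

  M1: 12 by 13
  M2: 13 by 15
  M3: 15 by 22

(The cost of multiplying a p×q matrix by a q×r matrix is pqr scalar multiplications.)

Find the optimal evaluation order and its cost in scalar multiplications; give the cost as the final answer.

(M1·(M2·M3)): cost 7722.
((M1·M2)·M3): cost 6300.
Optimal: ((M1·M2)·M3) with cost 6300.

6300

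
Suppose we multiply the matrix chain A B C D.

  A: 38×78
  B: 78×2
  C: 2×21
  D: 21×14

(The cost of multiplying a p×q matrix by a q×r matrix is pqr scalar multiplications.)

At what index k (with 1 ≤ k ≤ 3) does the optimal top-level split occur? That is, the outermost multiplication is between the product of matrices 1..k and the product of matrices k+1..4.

2

Adjacent pairs: AB = 38·78·2 = 5928; BC = 78·2·21 = 3276; CD = 2·21·14 = 588.
Length 3: A..C: k=1: 0+3276+38·78·21=65520; k=2: 5928+0+38·2·21=7524 → min 7524 | B..D: k=2: 0+588+78·2·14=2772; k=3: 3276+0+78·21·14=26208 → min 2772.
Top-level splits: k=1: (A..A)·(B..D) → 0+2772+38·78·14 = 44268; k=2: (A..B)·(C..D) → 5928+588+38·2·14 = 7580; k=3: (A..C)·(D..D) → 7524+0+38·21·14 = 18696.
Best split is after B, i.e. k = 2.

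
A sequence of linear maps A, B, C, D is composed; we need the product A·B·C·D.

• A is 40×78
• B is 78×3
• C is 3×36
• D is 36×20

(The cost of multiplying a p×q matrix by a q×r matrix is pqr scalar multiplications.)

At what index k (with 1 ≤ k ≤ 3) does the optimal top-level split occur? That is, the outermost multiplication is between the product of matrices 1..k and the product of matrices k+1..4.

Adjacent pairs: AB = 40·78·3 = 9360; BC = 78·3·36 = 8424; CD = 3·36·20 = 2160.
Length 3: A..C: k=1: 0+8424+40·78·36=120744; k=2: 9360+0+40·3·36=13680 → min 13680 | B..D: k=2: 0+2160+78·3·20=6840; k=3: 8424+0+78·36·20=64584 → min 6840.
Top-level splits: k=1: (A..A)·(B..D) → 0+6840+40·78·20 = 69240; k=2: (A..B)·(C..D) → 9360+2160+40·3·20 = 13920; k=3: (A..C)·(D..D) → 13680+0+40·36·20 = 42480.
Best split is after B, i.e. k = 2.

2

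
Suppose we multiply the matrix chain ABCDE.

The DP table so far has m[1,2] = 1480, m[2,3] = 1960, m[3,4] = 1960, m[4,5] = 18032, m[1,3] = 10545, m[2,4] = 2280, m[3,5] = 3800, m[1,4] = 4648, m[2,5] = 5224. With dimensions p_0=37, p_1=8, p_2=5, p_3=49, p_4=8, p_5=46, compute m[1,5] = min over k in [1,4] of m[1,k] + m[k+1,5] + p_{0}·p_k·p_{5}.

m[1,5] = min over k∈[1,4] of m[1,k]+m[k+1,5]+p_{0}·p_k·p_{5}.
k=1: 0 + 5224 + 37·8·46 = 18840; k=2: 1480 + 3800 + 37·5·46 = 13790; k=3: 10545 + 18032 + 37·49·46 = 111975; k=4: 4648 + 0 + 37·8·46 = 18264.
Minimum: 13790 at k=2.

13790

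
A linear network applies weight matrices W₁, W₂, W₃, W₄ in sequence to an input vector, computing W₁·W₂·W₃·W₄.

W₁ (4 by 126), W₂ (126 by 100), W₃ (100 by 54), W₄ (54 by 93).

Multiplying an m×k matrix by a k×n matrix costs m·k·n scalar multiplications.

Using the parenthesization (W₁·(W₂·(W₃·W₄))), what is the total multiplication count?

(W₃·W₄): 100×54 by 54×93 → 100×93, cost 100·54·93 = 502200
(W₂·(W₃·W₄)): 126×100 by 100×93 → 126×93, cost 126·100·93 = 1171800; cumulative 1674000
(W₁·(W₂·(W₃·W₄))): 4×126 by 126×93 → 4×93, cost 4·126·93 = 46872; cumulative 1720872
Total: 1720872 scalar multiplications.

1720872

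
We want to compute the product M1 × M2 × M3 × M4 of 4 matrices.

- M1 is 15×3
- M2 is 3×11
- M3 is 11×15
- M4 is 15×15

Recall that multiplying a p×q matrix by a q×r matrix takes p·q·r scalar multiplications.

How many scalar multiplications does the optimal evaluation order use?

Adjacent pairs: M1M2 = 15·3·11 = 495; M2M3 = 3·11·15 = 495; M3M4 = 11·15·15 = 2475.
Length 3: M1..M3: k=1: 0+495+15·3·15=1170; k=2: 495+0+15·11·15=2970 → min 1170 | M2..M4: k=2: 0+2475+3·11·15=2970; k=3: 495+0+3·15·15=1170 → min 1170.
Length 4: M1..M4: k=1: 0+1170+15·3·15=1845; k=2: 495+2475+15·11·15=5445; k=3: 1170+0+15·15·15=4545 → min 1845.
Optimal order: (M1 × ((M2 × M3) × M4)) with cost 1845.

1845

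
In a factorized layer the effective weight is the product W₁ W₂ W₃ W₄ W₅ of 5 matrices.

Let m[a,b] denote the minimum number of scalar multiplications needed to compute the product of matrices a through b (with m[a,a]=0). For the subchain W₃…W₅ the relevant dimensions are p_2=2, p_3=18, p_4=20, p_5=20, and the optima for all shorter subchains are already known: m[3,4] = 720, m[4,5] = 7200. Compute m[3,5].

m[3,5] = min over k∈[3,4] of m[3,k]+m[k+1,5]+p_{2}·p_k·p_{5}.
k=3: 0 + 7200 + 2·18·20 = 7920; k=4: 720 + 0 + 2·20·20 = 1520.
Minimum: 1520 at k=4.

1520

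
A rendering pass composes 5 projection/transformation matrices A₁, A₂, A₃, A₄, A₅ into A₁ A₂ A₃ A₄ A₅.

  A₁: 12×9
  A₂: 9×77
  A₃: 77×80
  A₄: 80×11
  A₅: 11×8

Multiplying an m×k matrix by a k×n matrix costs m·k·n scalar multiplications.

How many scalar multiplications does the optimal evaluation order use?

Adjacent pairs: A₁A₂ = 12·9·77 = 8316; A₂A₃ = 9·77·80 = 55440; A₃A₄ = 77·80·11 = 67760; A₄A₅ = 80·11·8 = 7040.
Length 3: A₁..A₃: k=1: 0+55440+12·9·80=64080; k=2: 8316+0+12·77·80=82236 → min 64080 | A₂..A₄: k=2: 0+67760+9·77·11=75383; k=3: 55440+0+9·80·11=63360 → min 63360 | A₃..A₅: k=3: 0+7040+77·80·8=56320; k=4: 67760+0+77·11·8=74536 → min 56320.
Length 4: A₁..A₄: k=1: 0+63360+12·9·11=64548; k=2: 8316+67760+12·77·11=86240; k=3: 64080+0+12·80·11=74640 → min 64548 | A₂..A₅: k=2: 0+56320+9·77·8=61864; k=3: 55440+7040+9·80·8=68240; k=4: 63360+0+9·11·8=64152 → min 61864.
Length 5: A₁..A₅: k=1: 0+61864+12·9·8=62728; k=2: 8316+56320+12·77·8=72028; k=3: 64080+7040+12·80·8=78800; k=4: 64548+0+12·11·8=65604 → min 62728.
Optimal order: (A₁ (A₂ (A₃ (A₄ A₅)))) with cost 62728.

62728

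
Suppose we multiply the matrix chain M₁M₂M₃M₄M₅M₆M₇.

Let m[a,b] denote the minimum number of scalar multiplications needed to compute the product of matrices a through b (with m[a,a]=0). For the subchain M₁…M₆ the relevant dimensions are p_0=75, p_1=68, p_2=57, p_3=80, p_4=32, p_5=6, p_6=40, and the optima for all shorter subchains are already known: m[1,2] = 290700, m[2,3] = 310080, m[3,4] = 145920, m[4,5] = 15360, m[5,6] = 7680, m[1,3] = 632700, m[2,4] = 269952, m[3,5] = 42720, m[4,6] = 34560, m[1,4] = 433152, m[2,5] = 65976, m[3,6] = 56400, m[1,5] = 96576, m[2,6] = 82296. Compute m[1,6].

114576

m[1,6] = min over k∈[1,5] of m[1,k]+m[k+1,6]+p_{0}·p_k·p_{6}.
k=1: 0 + 82296 + 75·68·40 = 286296; k=2: 290700 + 56400 + 75·57·40 = 518100; k=3: 632700 + 34560 + 75·80·40 = 907260; k=4: 433152 + 7680 + 75·32·40 = 536832; k=5: 96576 + 0 + 75·6·40 = 114576.
Minimum: 114576 at k=5.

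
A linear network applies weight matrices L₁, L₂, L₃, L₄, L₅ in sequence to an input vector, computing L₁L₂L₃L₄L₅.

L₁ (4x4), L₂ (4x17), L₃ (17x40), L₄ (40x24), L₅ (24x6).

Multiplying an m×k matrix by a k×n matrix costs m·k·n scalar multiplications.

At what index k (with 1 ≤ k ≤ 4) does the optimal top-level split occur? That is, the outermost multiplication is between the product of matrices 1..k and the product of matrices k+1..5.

Adjacent pairs: L₁L₂ = 4·4·17 = 272; L₂L₃ = 4·17·40 = 2720; L₃L₄ = 17·40·24 = 16320; L₄L₅ = 40·24·6 = 5760.
Length 3: L₁..L₃: k=1: 0+2720+4·4·40=3360; k=2: 272+0+4·17·40=2992 → min 2992 | L₂..L₄: k=2: 0+16320+4·17·24=17952; k=3: 2720+0+4·40·24=6560 → min 6560 | L₃..L₅: k=3: 0+5760+17·40·6=9840; k=4: 16320+0+17·24·6=18768 → min 9840.
Length 4: L₁..L₄: k=1: 0+6560+4·4·24=6944; k=2: 272+16320+4·17·24=18224; k=3: 2992+0+4·40·24=6832 → min 6832 | L₂..L₅: k=2: 0+9840+4·17·6=10248; k=3: 2720+5760+4·40·6=9440; k=4: 6560+0+4·24·6=7136 → min 7136.
Top-level splits: k=1: (L₁..L₁)·(L₂..L₅) → 0+7136+4·4·6 = 7232; k=2: (L₁..L₂)·(L₃..L₅) → 272+9840+4·17·6 = 10520; k=3: (L₁..L₃)·(L₄..L₅) → 2992+5760+4·40·6 = 9712; k=4: (L₁..L₄)·(L₅..L₅) → 6832+0+4·24·6 = 7408.
Best split is after L₁, i.e. k = 1.

1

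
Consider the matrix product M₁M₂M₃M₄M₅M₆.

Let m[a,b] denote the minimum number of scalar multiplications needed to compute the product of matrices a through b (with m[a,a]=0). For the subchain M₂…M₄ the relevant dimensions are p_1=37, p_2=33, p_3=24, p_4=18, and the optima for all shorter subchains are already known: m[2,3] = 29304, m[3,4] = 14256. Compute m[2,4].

m[2,4] = min over k∈[2,3] of m[2,k]+m[k+1,4]+p_{1}·p_k·p_{4}.
k=2: 0 + 14256 + 37·33·18 = 36234; k=3: 29304 + 0 + 37·24·18 = 45288.
Minimum: 36234 at k=2.

36234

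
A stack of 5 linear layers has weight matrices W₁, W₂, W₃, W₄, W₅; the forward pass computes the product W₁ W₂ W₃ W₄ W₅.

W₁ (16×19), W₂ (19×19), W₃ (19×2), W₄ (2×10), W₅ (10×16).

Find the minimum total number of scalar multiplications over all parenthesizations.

Adjacent pairs: W₁W₂ = 16·19·19 = 5776; W₂W₃ = 19·19·2 = 722; W₃W₄ = 19·2·10 = 380; W₄W₅ = 2·10·16 = 320.
Length 3: W₁..W₃: k=1: 0+722+16·19·2=1330; k=2: 5776+0+16·19·2=6384 → min 1330 | W₂..W₄: k=2: 0+380+19·19·10=3990; k=3: 722+0+19·2·10=1102 → min 1102 | W₃..W₅: k=3: 0+320+19·2·16=928; k=4: 380+0+19·10·16=3420 → min 928.
Length 4: W₁..W₄: k=1: 0+1102+16·19·10=4142; k=2: 5776+380+16·19·10=9196; k=3: 1330+0+16·2·10=1650 → min 1650 | W₂..W₅: k=2: 0+928+19·19·16=6704; k=3: 722+320+19·2·16=1650; k=4: 1102+0+19·10·16=4142 → min 1650.
Length 5: W₁..W₅: k=1: 0+1650+16·19·16=6514; k=2: 5776+928+16·19·16=11568; k=3: 1330+320+16·2·16=2162; k=4: 1650+0+16·10·16=4210 → min 2162.
Optimal order: ((W₁ (W₂ W₃)) (W₄ W₅)) with cost 2162.

2162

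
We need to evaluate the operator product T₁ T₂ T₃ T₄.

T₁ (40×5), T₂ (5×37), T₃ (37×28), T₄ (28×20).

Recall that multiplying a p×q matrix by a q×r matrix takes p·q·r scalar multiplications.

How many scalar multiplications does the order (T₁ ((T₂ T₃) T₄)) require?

(T₂ T₃): 5×37 by 37×28 → 5×28, cost 5·37·28 = 5180
((T₂ T₃) T₄): 5×28 by 28×20 → 5×20, cost 5·28·20 = 2800; cumulative 7980
(T₁ ((T₂ T₃) T₄)): 40×5 by 5×20 → 40×20, cost 40·5·20 = 4000; cumulative 11980
Total: 11980 scalar multiplications.

11980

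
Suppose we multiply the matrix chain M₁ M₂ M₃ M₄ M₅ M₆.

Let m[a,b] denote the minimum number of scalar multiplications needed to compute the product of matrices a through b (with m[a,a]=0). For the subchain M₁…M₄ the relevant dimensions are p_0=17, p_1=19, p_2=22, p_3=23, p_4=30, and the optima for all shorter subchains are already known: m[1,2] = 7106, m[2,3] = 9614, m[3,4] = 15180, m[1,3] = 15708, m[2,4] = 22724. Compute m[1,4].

27438

m[1,4] = min over k∈[1,3] of m[1,k]+m[k+1,4]+p_{0}·p_k·p_{4}.
k=1: 0 + 22724 + 17·19·30 = 32414; k=2: 7106 + 15180 + 17·22·30 = 33506; k=3: 15708 + 0 + 17·23·30 = 27438.
Minimum: 27438 at k=3.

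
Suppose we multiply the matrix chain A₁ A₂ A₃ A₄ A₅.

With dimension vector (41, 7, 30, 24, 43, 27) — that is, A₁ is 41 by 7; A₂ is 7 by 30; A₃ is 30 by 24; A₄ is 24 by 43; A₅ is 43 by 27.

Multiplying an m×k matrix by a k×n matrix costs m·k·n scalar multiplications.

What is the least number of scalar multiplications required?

Adjacent pairs: A₁A₂ = 41·7·30 = 8610; A₂A₃ = 7·30·24 = 5040; A₃A₄ = 30·24·43 = 30960; A₄A₅ = 24·43·27 = 27864.
Length 3: A₁..A₃: k=1: 0+5040+41·7·24=11928; k=2: 8610+0+41·30·24=38130 → min 11928 | A₂..A₄: k=2: 0+30960+7·30·43=39990; k=3: 5040+0+7·24·43=12264 → min 12264 | A₃..A₅: k=3: 0+27864+30·24·27=47304; k=4: 30960+0+30·43·27=65790 → min 47304.
Length 4: A₁..A₄: k=1: 0+12264+41·7·43=24605; k=2: 8610+30960+41·30·43=92460; k=3: 11928+0+41·24·43=54240 → min 24605 | A₂..A₅: k=2: 0+47304+7·30·27=52974; k=3: 5040+27864+7·24·27=37440; k=4: 12264+0+7·43·27=20391 → min 20391.
Length 5: A₁..A₅: k=1: 0+20391+41·7·27=28140; k=2: 8610+47304+41·30·27=89124; k=3: 11928+27864+41·24·27=66360; k=4: 24605+0+41·43·27=72206 → min 28140.
Optimal order: (A₁ (((A₂ A₃) A₄) A₅)) with cost 28140.

28140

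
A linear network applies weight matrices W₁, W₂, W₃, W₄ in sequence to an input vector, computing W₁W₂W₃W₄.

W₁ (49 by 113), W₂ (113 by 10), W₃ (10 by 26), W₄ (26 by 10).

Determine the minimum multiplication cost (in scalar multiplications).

Adjacent pairs: W₁W₂ = 49·113·10 = 55370; W₂W₃ = 113·10·26 = 29380; W₃W₄ = 10·26·10 = 2600.
Length 3: W₁..W₃: k=1: 0+29380+49·113·26=173342; k=2: 55370+0+49·10·26=68110 → min 68110 | W₂..W₄: k=2: 0+2600+113·10·10=13900; k=3: 29380+0+113·26·10=58760 → min 13900.
Length 4: W₁..W₄: k=1: 0+13900+49·113·10=69270; k=2: 55370+2600+49·10·10=62870; k=3: 68110+0+49·26·10=80850 → min 62870.
Optimal order: ((W₁W₂)(W₃W₄)) with cost 62870.

62870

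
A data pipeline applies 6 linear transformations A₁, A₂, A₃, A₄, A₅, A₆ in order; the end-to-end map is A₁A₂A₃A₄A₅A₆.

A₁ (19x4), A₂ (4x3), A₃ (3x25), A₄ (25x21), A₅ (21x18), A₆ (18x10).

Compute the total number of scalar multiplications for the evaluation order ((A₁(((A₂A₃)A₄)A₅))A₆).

(A₂A₃): 4×3 by 3×25 → 4×25, cost 4·3·25 = 300
((A₂A₃)A₄): 4×25 by 25×21 → 4×21, cost 4·25·21 = 2100; cumulative 2400
(((A₂A₃)A₄)A₅): 4×21 by 21×18 → 4×18, cost 4·21·18 = 1512; cumulative 3912
(A₁(((A₂A₃)A₄)A₅)): 19×4 by 4×18 → 19×18, cost 19·4·18 = 1368; cumulative 5280
((A₁(((A₂A₃)A₄)A₅))A₆): 19×18 by 18×10 → 19×10, cost 19·18·10 = 3420; cumulative 8700
Total: 8700 scalar multiplications.

8700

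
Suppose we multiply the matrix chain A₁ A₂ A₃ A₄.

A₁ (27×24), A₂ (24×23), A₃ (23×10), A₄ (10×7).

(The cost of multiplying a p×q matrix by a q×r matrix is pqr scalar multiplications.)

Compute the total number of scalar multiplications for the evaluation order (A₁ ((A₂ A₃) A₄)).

(A₂ A₃): 24×23 by 23×10 → 24×10, cost 24·23·10 = 5520
((A₂ A₃) A₄): 24×10 by 10×7 → 24×7, cost 24·10·7 = 1680; cumulative 7200
(A₁ ((A₂ A₃) A₄)): 27×24 by 24×7 → 27×7, cost 27·24·7 = 4536; cumulative 11736
Total: 11736 scalar multiplications.

11736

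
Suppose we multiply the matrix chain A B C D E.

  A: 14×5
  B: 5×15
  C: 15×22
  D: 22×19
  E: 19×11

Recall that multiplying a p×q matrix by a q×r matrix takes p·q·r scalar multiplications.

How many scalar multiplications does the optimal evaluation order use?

Adjacent pairs: AB = 14·5·15 = 1050; BC = 5·15·22 = 1650; CD = 15·22·19 = 6270; DE = 22·19·11 = 4598.
Length 3: A..C: k=1: 0+1650+14·5·22=3190; k=2: 1050+0+14·15·22=5670 → min 3190 | B..D: k=2: 0+6270+5·15·19=7695; k=3: 1650+0+5·22·19=3740 → min 3740 | C..E: k=3: 0+4598+15·22·11=8228; k=4: 6270+0+15·19·11=9405 → min 8228.
Length 4: A..D: k=1: 0+3740+14·5·19=5070; k=2: 1050+6270+14·15·19=11310; k=3: 3190+0+14·22·19=9042 → min 5070 | B..E: k=2: 0+8228+5·15·11=9053; k=3: 1650+4598+5·22·11=7458; k=4: 3740+0+5·19·11=4785 → min 4785.
Length 5: A..E: k=1: 0+4785+14·5·11=5555; k=2: 1050+8228+14·15·11=11588; k=3: 3190+4598+14·22·11=11176; k=4: 5070+0+14·19·11=7996 → min 5555.
Optimal order: (A (((B C) D) E)) with cost 5555.

5555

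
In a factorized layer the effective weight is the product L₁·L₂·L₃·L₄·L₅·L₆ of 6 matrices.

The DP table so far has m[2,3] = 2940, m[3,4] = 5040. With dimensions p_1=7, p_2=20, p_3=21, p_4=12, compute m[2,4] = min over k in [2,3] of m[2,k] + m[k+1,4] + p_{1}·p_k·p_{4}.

4704

m[2,4] = min over k∈[2,3] of m[2,k]+m[k+1,4]+p_{1}·p_k·p_{4}.
k=2: 0 + 5040 + 7·20·12 = 6720; k=3: 2940 + 0 + 7·21·12 = 4704.
Minimum: 4704 at k=3.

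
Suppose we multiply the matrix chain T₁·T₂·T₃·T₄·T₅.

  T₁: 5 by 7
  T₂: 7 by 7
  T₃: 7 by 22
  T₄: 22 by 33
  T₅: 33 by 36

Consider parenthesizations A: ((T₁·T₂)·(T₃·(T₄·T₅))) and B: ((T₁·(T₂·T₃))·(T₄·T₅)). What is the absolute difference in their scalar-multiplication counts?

1241

Order A = ((T₁·T₂)·(T₃·(T₄·T₅))): (T₁·T₂): 5×7 by 7×7 → 5×7, cost 5·7·7 = 245; (T₄·T₅): 22×33 by 33×36 → 22×36, cost 22·33·36 = 26136; (T₃·(T₄·T₅)): 7×22 by 22×36 → 7×36, cost 7·22·36 = 5544; cumulative 31680; ((T₁·T₂)·(T₃·(T₄·T₅))): 5×7 by 7×36 → 5×36, cost 5·7·36 = 1260; cumulative 33185. Total 33185.
Order B = ((T₁·(T₂·T₃))·(T₄·T₅)): (T₂·T₃): 7×7 by 7×22 → 7×22, cost 7·7·22 = 1078; (T₁·(T₂·T₃)): 5×7 by 7×22 → 5×22, cost 5·7·22 = 770; cumulative 1848; (T₄·T₅): 22×33 by 33×36 → 22×36, cost 22·33·36 = 26136; ((T₁·(T₂·T₃))·(T₄·T₅)): 5×22 by 22×36 → 5×36, cost 5·22·36 = 3960; cumulative 31944. Total 31944.
Difference: |33185 − 31944| = 1241.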